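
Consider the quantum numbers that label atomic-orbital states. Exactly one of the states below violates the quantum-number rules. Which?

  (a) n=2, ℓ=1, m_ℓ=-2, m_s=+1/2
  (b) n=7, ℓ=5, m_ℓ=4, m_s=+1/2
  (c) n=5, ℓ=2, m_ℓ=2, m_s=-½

(a) has |m_ℓ| = 2 > ℓ = 1, violating −ℓ ≤ m_ℓ ≤ ℓ.
The remaining sets (b), (c) satisfy all four rules.

(a)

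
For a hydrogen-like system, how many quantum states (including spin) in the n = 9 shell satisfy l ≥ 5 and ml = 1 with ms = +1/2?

For n = 9, l ranges over 0 … 8.
The (l, ml) pairs meeting l ≥ 5 and ml = 1 give: l=5 → 1; l=6 → 1; l=7 → 1; l=8 → 1.
Orbitals: 1 + 1 + 1 + 1 = 4. With ms fixed to a single value there is one state per orbital, giving 4 states.

4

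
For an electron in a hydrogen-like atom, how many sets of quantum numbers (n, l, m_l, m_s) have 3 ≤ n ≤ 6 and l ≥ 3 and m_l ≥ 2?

32

Per-shell orbital counts meeting the constraint:
n=4 → 2; n=5 → 5; n=6 → 9.
Orbitals: 2 + 5 + 9 = 16. Including both spin states (m_s = ±1/2) gives 2 × 16 = 32 states.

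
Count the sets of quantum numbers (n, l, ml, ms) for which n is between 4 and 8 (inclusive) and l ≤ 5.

298

Count contributing orbitals for each principal shell:
n=4 → 16; n=5 → 25; n=6 → 36; n=7 → 36; n=8 → 36.
Orbitals: 16 + 25 + 36 + 36 + 36 = 149. Including both spin states (ms = ±1/2) gives 2 × 149 = 298 states.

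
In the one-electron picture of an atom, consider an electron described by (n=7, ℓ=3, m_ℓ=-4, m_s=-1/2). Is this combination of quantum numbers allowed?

The magnetic quantum number must satisfy −ℓ ≤ m_ℓ ≤ ℓ. With ℓ = 3, m_ℓ can only be -3, -2, -1, 0, 1, 2, 3, so m_ℓ = -4 is forbidden.

Not allowed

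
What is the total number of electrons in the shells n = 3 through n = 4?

Shell n has n² orbitals: 3²=9 + 4²=16 = 25 orbitals.
Two spin states per orbital: 2 × 25 = 50 electrons.

50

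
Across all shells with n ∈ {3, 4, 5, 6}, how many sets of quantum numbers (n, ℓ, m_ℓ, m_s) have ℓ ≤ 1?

32

Go shell by shell, enumerating (ℓ, m_ℓ) with ℓ ≤ 1:
n=3 → 4; n=4 → 4; n=5 → 4; n=6 → 4.
Orbitals: 4 + 4 + 4 + 4 = 16. Including both spin states (m_s = ±1/2) gives 2 × 16 = 32 states.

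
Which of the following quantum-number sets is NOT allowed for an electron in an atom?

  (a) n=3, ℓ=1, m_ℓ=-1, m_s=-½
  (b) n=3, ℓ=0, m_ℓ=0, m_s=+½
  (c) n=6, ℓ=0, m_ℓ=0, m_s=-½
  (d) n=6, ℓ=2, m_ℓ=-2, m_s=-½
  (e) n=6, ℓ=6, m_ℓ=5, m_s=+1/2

(e) has ℓ = 6 ≥ n = 6, violating 0 ≤ ℓ ≤ n−1.
The remaining sets (a), (b), (c), (d) satisfy all four rules.

(e)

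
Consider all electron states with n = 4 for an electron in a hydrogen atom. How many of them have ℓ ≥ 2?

Go through ℓ = 0, …, 3 (the values permitted for n = 4).
Contributions: ℓ=2 → 5; ℓ=3 → 7.
Orbitals: 5 + 7 = 12. Each orbital carries two spin states, so 12 × 2 = 24 states.

24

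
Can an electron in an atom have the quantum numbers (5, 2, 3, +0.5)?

No

The magnetic quantum number must satisfy −ℓ ≤ m_ℓ ≤ ℓ. With ℓ = 2, m_ℓ can only be -2, -1, 0, 1, 2, so m_ℓ = 3 is forbidden.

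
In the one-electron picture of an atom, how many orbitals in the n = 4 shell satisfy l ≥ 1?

With n = 4 the allowed l are 0, 1, …, 3.
Per l-value: l=1 → 3; l=2 → 5; l=3 → 7.
Total orbitals: 3 + 5 + 7 = 15.

15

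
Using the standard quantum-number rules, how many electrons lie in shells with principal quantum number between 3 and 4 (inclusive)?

Shell n has n² orbitals: 3²=9 + 4²=16 = 25 orbitals.
Two spin states per orbital: 2 × 25 = 50 electrons.

50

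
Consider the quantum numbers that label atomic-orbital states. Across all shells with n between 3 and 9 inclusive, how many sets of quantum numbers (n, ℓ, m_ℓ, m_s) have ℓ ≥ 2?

Work shell by shell — for each n, count the (ℓ, m_ℓ) pairs that satisfy ℓ ≥ 2:
n=3 → 5; n=4 → 12; n=5 → 21; n=6 → 32; n=7 → 45; n=8 → 60; n=9 → 77.
Orbitals: 5 + 12 + 21 + 32 + 45 + 60 + 77 = 252. Including both spin states (m_s = ±1/2) gives 2 × 252 = 504 states.

504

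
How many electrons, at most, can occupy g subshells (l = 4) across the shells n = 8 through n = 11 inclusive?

A g subshell (l = 4) exists for every n ≥ 5, so shells n = 8, 9, 10, 11 each contribute one — 4 subshells.
Since each g subshell holds 2(2·4+1) = 18 electrons, the total is 4 × 18 = 72.

72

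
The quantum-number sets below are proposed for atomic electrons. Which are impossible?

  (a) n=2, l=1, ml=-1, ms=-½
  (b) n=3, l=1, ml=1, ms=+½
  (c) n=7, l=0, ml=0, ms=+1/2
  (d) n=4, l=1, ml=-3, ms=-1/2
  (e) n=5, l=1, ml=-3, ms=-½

(d) has |ml| = 3 > l = 1, violating −l ≤ ml ≤ l.
(e) has |ml| = 3 > l = 1, violating −l ≤ ml ≤ l.
The remaining sets (a), (b), (c) satisfy all four rules.

(d) and (e)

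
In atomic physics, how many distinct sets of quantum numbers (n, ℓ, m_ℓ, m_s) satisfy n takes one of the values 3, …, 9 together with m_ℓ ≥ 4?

Per-shell orbital counts meeting the constraint:
n=5 → 1; n=6 → 3; n=7 → 6; n=8 → 10; n=9 → 15.
Orbitals: 1 + 3 + 6 + 10 + 15 = 35. Including both spin states (m_s = ±1/2) gives 2 × 35 = 70 states.

70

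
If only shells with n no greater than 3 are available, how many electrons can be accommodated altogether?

28

Total orbitals = 1² + 2² + 3² = 14. Doubling for spin gives 28 electrons.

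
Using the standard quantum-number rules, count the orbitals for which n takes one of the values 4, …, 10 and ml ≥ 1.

161

For each n in the range, tally the orbitals obeying ml ≥ 1:
n=4 → 6; n=5 → 10; n=6 → 15; n=7 → 21; n=8 → 28; n=9 → 36; n=10 → 45.
Total orbitals: 6 + 10 + 15 + 21 + 28 + 36 + 45 = 161.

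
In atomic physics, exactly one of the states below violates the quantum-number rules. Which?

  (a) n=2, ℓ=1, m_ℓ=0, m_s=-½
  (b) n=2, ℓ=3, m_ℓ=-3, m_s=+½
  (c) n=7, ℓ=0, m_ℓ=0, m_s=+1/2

(b)

(b) has ℓ = 3 ≥ n = 2, violating 0 ≤ ℓ ≤ n−1.
The remaining sets (a), (c) satisfy all four rules.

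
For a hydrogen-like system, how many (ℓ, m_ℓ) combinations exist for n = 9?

The n = 9 shell contains n² = 9² = 81 orbitals.

81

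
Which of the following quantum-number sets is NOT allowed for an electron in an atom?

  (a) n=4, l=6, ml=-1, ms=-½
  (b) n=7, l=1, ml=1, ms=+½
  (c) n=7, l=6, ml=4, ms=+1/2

(a) has l = 6 ≥ n = 4, violating 0 ≤ l ≤ n−1.
The remaining sets (b), (c) satisfy all four rules.

(a)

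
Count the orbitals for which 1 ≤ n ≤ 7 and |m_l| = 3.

20

Count contributing orbitals for each principal shell:
n=4 → 2; n=5 → 4; n=6 → 6; n=7 → 8.
Total orbitals: 2 + 4 + 6 + 8 = 20.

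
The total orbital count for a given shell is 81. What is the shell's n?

n = 9

n² = 81 ⇒ n = 9.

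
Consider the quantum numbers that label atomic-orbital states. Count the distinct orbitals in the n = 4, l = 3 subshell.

A subshell has 2l+1 orbitals; with l = 3, that's 7.

7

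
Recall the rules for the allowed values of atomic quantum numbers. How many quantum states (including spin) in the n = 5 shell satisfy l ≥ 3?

32

The (l, m_l) pairs meeting l ≥ 3 give: l=3 → 7; l=4 → 9.
Orbitals: 7 + 9 = 16. Each orbital carries two spin states, so 16 × 2 = 32 states.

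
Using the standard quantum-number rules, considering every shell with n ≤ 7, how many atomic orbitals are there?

Total orbitals = 1² + 2² + 3² + 4² + 5² + 6² + 7² = 140.

140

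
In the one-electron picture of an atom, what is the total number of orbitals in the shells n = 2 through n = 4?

Shell n has n² orbitals: 2²=4 + 3²=9 + 4²=16 = 29 orbitals.

29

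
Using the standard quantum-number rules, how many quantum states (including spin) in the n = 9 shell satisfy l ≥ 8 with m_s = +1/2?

The n = 9 shell has l = 0 through 8; check each.
Per l-value: l=8 → 17.
Orbitals: 17. With m_s fixed to a single value there is one state per orbital, giving 17 states.

17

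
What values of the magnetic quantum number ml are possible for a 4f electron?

The 4f subshell has l = 3, and ml takes every integer from −l to +l. With l = 3 that gives the 7 values -3, -2, -1, 0, 1, 2, 3.

-3, -2, -1, 0, 1, 2, 3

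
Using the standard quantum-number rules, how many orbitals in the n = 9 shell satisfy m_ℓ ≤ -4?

15

For n = 9, ℓ ranges over 0 … 8.
Orbitals with m_ℓ ≤ -4, by ℓ: ℓ=4 → 1; ℓ=5 → 2; ℓ=6 → 3; ℓ=7 → 4; ℓ=8 → 5.
Total orbitals: 1 + 2 + 3 + 4 + 5 = 15.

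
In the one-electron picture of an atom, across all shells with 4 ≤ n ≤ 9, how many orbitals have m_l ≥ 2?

Work shell by shell — for each n, count the (l, m_l) pairs that satisfy m_l ≥ 2:
n=4 → 3; n=5 → 6; n=6 → 10; n=7 → 15; n=8 → 21; n=9 → 28.
Total orbitals: 3 + 6 + 10 + 15 + 21 + 28 = 83.

83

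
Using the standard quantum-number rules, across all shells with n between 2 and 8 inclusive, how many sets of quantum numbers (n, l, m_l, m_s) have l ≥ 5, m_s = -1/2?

74

Go shell by shell, enumerating (l, m_l) with l ≥ 5:
n=6 → 11; n=7 → 24; n=8 → 39.
Orbitals: 11 + 24 + 39 = 74. With m_s fixed to -1/2 there is one state per orbital, so 74 states.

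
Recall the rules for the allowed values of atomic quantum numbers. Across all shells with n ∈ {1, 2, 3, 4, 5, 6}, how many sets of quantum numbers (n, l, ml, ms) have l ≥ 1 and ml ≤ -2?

40

For each n in the range, tally the orbitals obeying l ≥ 1 and ml ≤ -2:
n=3 → 1; n=4 → 3; n=5 → 6; n=6 → 10.
Orbitals: 1 + 3 + 6 + 10 = 20. Including both spin states (ms = ±1/2) gives 2 × 20 = 40 states.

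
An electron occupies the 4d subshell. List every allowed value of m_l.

-2, -1, 0, 1, 2

The 4d subshell has l = 2, and m_l takes every integer from −l to +l. With l = 2 that gives the 5 values -2, -1, 0, 1, 2.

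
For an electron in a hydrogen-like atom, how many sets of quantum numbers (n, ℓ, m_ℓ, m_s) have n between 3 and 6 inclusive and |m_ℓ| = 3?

For each n in the range, tally the orbitals obeying |m_ℓ| = 3:
n=4 → 2; n=5 → 4; n=6 → 6.
Orbitals: 2 + 4 + 6 = 12. Including both spin states (m_s = ±1/2) gives 2 × 12 = 24 states.

24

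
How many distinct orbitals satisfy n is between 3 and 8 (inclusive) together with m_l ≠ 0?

166

For each n in the range, tally the orbitals obeying m_l ≠ 0:
n=3 → 6; n=4 → 12; n=5 → 20; n=6 → 30; n=7 → 42; n=8 → 56.
Total orbitals: 6 + 12 + 20 + 30 + 42 + 56 = 166.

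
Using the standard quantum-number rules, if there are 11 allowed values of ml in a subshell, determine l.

ml ranges over 2l+1 integers, so 2l+1 = 11 ⇒ l = 5.

l = 5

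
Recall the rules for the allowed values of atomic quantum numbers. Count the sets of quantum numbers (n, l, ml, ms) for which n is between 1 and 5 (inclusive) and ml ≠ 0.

For each n in the range, tally the orbitals obeying ml ≠ 0:
n=2 → 2; n=3 → 6; n=4 → 12; n=5 → 20.
Orbitals: 2 + 6 + 12 + 20 = 40. Including both spin states (ms = ±1/2) gives 2 × 40 = 80 states.

80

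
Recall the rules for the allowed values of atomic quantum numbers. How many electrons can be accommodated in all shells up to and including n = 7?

280

Total orbitals = 1² + 2² + 3² + 4² + 5² + 6² + 7² = 140. Doubling for spin gives 280 electrons.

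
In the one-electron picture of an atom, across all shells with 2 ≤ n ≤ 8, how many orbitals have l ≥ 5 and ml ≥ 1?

Work shell by shell — for each n, count the (l, ml) pairs that satisfy l ≥ 5 and ml ≥ 1:
n=6 → 5; n=7 → 11; n=8 → 18.
Total orbitals: 5 + 11 + 18 = 34.

34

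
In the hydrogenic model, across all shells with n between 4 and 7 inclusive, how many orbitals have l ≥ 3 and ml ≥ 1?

40

Per-shell orbital counts meeting the constraint:
n=4 → 3; n=5 → 7; n=6 → 12; n=7 → 18.
Total orbitals: 3 + 7 + 12 + 18 = 40.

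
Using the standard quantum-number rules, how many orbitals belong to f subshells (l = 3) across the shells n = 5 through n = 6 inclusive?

An f subshell (l = 3) exists for every n ≥ 4, so shells n = 5, 6 each contribute one — 2 subshells.
Since each f subshell has 2·3+1 = 7 orbitals, the total is 2 × 7 = 14.

14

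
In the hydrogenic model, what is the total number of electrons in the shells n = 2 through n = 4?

Shell n has n² orbitals: 2²=4 + 3²=9 + 4²=16 = 29 orbitals.
Two spin states per orbital: 2 × 29 = 58 electrons.

58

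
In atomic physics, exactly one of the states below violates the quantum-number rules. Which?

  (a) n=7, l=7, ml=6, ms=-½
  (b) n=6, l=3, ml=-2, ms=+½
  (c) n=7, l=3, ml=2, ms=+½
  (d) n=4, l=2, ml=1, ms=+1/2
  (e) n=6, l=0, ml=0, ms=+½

(a) has l = 7 ≥ n = 7, violating 0 ≤ l ≤ n−1.
The remaining sets (b), (c), (d), (e) satisfy all four rules.

(a)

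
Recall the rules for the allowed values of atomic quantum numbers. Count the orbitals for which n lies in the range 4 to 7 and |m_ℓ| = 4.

12

For each n in the range, tally the orbitals obeying |m_ℓ| = 4:
n=5 → 2; n=6 → 4; n=7 → 6.
Total orbitals: 2 + 4 + 6 = 12.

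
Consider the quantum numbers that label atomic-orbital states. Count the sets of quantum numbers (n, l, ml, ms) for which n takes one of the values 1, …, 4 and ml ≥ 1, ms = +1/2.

10

Go shell by shell, enumerating (l, ml) with ml ≥ 1:
n=2 → 1; n=3 → 3; n=4 → 6.
Orbitals: 1 + 3 + 6 = 10. With ms fixed to +1/2 there is one state per orbital, so 10 states.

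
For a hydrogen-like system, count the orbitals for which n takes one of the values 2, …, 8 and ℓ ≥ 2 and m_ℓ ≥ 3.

35

Work shell by shell — for each n, count the (ℓ, m_ℓ) pairs that satisfy ℓ ≥ 2 and m_ℓ ≥ 3:
n=4 → 1; n=5 → 3; n=6 → 6; n=7 → 10; n=8 → 15.
Total orbitals: 1 + 3 + 6 + 10 + 15 = 35.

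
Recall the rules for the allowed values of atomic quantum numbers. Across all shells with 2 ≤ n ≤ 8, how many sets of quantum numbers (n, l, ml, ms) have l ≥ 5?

148

Work shell by shell — for each n, count the (l, ml) pairs that satisfy l ≥ 5:
n=6 → 11; n=7 → 24; n=8 → 39.
Orbitals: 11 + 24 + 39 = 74. Including both spin states (ms = ±1/2) gives 2 × 74 = 148 states.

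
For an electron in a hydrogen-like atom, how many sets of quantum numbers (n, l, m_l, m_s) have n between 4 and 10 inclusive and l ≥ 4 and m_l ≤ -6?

40

Work shell by shell — for each n, count the (l, m_l) pairs that satisfy l ≥ 4 and m_l ≤ -6:
n=7 → 1; n=8 → 3; n=9 → 6; n=10 → 10.
Orbitals: 1 + 3 + 6 + 10 = 20. Including both spin states (m_s = ±1/2) gives 2 × 20 = 40 states.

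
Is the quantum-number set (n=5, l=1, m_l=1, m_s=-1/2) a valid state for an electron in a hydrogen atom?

n = 5 is a positive integer. l = 1 satisfies 0 ≤ l ≤ n−1 = 4. m_l = 1 lies in the range −l … +l (here −1 … 1). m_s = -1/2 is one of ±1/2.
All four constraints are satisfied.

Allowed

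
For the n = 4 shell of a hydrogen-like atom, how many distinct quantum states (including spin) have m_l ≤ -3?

The n = 4 shell has l = 0 through 3; check each.
Contributions: l=3 → 1.
Orbitals: 1. Each orbital carries two spin states, so 1 × 2 = 2 states.

2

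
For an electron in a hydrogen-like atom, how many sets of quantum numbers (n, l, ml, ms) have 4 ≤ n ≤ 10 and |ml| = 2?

140

Per-shell orbital counts meeting the constraint:
n=4 → 4; n=5 → 6; n=6 → 8; n=7 → 10; n=8 → 12; n=9 → 14; n=10 → 16.
Orbitals: 4 + 6 + 8 + 10 + 12 + 14 + 16 = 70. Including both spin states (ms = ±1/2) gives 2 × 70 = 140 states.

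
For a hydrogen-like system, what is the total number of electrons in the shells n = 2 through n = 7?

Shell n has n² orbitals: 2²=4 + 3²=9 + 4²=16 + 5²=25 + 6²=36 + 7²=49 = 139 orbitals.
Two spin states per orbital: 2 × 139 = 278 electrons.

278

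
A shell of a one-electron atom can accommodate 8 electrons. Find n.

n = 2

2n² = 8 ⇒ n² = 4 ⇒ n = 2.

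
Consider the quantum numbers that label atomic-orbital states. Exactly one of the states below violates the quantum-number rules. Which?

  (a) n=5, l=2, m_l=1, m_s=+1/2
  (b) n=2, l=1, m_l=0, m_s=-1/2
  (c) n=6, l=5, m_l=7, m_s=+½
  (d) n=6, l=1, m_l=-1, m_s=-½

(c) has |m_l| = 7 > l = 5, violating −l ≤ m_l ≤ l.
The remaining sets (a), (b), (d) satisfy all four rules.

(c)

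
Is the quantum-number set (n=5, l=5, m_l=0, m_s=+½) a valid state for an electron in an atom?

The orbital quantum number must satisfy 0 ≤ l ≤ n−1. With n = 5 the allowed l values are 0, 1, 2, 3, 4, so l = 5 is out of range.

Invalid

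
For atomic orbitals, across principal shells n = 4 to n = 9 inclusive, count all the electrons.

542

Shell n has n² orbitals: 4²=16 + 5²=25 + 6²=36 + 7²=49 + 8²=64 + 9²=81 = 271 orbitals.
Two spin states per orbital: 2 × 271 = 542 electrons.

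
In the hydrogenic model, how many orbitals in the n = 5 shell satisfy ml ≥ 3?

With n = 5 the allowed l are 0, 1, …, 4.
The (l, ml) pairs meeting ml ≥ 3 give: l=3 → 1; l=4 → 2.
Total orbitals: 1 + 2 = 3.

3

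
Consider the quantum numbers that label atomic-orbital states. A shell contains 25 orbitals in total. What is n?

n = 5

n² = 25 ⇒ n = 5.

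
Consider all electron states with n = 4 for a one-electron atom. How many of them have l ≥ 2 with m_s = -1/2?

Go through l = 0, …, 3 (the values permitted for n = 4).
Per l-value: l=2 → 5; l=3 → 7.
Orbitals: 5 + 7 = 12. With m_s fixed to a single value there is one state per orbital, giving 12 states.

12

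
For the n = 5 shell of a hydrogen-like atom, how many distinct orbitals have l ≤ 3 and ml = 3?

Contributions: l=3 → 1.
Total orbitals: 1.

1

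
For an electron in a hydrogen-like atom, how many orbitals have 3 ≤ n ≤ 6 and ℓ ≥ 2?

Work shell by shell — for each n, count the (ℓ, m_ℓ) pairs that satisfy ℓ ≥ 2:
n=3 → 5; n=4 → 12; n=5 → 21; n=6 → 32.
Total orbitals: 5 + 12 + 21 + 32 = 70.

70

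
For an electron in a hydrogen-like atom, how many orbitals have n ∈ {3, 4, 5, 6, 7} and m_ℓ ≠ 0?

For each n in the range, tally the orbitals obeying m_ℓ ≠ 0:
n=3 → 6; n=4 → 12; n=5 → 20; n=6 → 30; n=7 → 42.
Total orbitals: 6 + 12 + 20 + 30 + 42 = 110.

110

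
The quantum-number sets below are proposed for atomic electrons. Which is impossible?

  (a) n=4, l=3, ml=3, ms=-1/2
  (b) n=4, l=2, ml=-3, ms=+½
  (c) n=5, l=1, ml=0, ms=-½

(b) has |ml| = 3 > l = 2, violating −l ≤ ml ≤ l.
The remaining sets (a), (c) satisfy all four rules.

(b)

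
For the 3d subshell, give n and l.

The leading integer gives n = 3; the letter 'd' means l = 2.

n = 3, l = 2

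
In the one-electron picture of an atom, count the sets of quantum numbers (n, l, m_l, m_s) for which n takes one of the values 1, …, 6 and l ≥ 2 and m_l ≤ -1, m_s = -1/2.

Count contributing orbitals for each principal shell:
n=3 → 2; n=4 → 5; n=5 → 9; n=6 → 14.
Orbitals: 2 + 5 + 9 + 14 = 30. With m_s fixed to -1/2 there is one state per orbital, so 30 states.

30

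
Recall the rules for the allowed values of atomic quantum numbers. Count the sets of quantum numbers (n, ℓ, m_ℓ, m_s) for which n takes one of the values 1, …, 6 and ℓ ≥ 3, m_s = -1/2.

Treat each shell separately and count matching orbitals:
n=4 → 7; n=5 → 16; n=6 → 27.
Orbitals: 7 + 16 + 27 = 50. With m_s fixed to -1/2 there is one state per orbital, so 50 states.

50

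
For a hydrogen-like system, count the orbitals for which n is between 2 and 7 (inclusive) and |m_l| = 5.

6

Work shell by shell — for each n, count the (l, m_l) pairs that satisfy |m_l| = 5:
n=6 → 2; n=7 → 4.
Total orbitals: 2 + 4 = 6.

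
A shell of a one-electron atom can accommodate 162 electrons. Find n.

n = 9

2n² = 162 ⇒ n² = 81 ⇒ n = 9.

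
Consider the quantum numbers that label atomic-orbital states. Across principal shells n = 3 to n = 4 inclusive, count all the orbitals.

Shell n has n² orbitals: 3²=9 + 4²=16 = 25 orbitals.

25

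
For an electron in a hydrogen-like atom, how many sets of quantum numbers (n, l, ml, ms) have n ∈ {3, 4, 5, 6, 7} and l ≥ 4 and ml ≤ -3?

32

Per-shell orbital counts meeting the constraint:
n=5 → 2; n=6 → 5; n=7 → 9.
Orbitals: 2 + 5 + 9 = 16. Including both spin states (ms = ±1/2) gives 2 × 16 = 32 states.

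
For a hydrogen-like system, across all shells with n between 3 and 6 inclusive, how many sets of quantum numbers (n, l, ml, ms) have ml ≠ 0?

Go shell by shell, enumerating (l, ml) with ml ≠ 0:
n=3 → 6; n=4 → 12; n=5 → 20; n=6 → 30.
Orbitals: 6 + 12 + 20 + 30 = 68. Including both spin states (ms = ±1/2) gives 2 × 68 = 136 states.

136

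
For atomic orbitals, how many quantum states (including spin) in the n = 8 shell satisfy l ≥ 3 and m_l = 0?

10

Per l-value: l=3 → 1; l=4 → 1; l=5 → 1; l=6 → 1; l=7 → 1.
Orbitals: 1 + 1 + 1 + 1 + 1 = 5. Each orbital carries two spin states, so 5 × 2 = 10 states.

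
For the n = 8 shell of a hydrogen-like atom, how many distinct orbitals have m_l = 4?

4

The (l, m_l) pairs meeting m_l = 4 give: l=4 → 1; l=5 → 1; l=6 → 1; l=7 → 1.
Total orbitals: 1 + 1 + 1 + 1 = 4.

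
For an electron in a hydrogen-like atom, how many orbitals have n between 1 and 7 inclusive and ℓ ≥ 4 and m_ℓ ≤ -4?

10

Count contributing orbitals for each principal shell:
n=5 → 1; n=6 → 3; n=7 → 6.
Total orbitals: 1 + 3 + 6 = 10.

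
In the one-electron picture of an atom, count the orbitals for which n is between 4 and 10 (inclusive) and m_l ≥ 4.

56

Treat each shell separately and count matching orbitals:
n=5 → 1; n=6 → 3; n=7 → 6; n=8 → 10; n=9 → 15; n=10 → 21.
Total orbitals: 1 + 3 + 6 + 10 + 15 + 21 = 56.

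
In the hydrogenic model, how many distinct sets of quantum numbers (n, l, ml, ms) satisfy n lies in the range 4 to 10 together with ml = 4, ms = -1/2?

For each n in the range, tally the orbitals obeying ml = 4:
n=5 → 1; n=6 → 2; n=7 → 3; n=8 → 4; n=9 → 5; n=10 → 6.
Orbitals: 1 + 2 + 3 + 4 + 5 + 6 = 21. With ms fixed to -1/2 there is one state per orbital, so 21 states.

21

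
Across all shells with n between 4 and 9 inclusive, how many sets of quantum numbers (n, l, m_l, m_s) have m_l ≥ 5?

Work shell by shell — for each n, count the (l, m_l) pairs that satisfy m_l ≥ 5:
n=6 → 1; n=7 → 3; n=8 → 6; n=9 → 10.
Orbitals: 1 + 3 + 6 + 10 = 20. Including both spin states (m_s = ±1/2) gives 2 × 20 = 40 states.

40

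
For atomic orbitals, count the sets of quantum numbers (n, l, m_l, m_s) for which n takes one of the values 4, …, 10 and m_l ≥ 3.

Count contributing orbitals for each principal shell:
n=4 → 1; n=5 → 3; n=6 → 6; n=7 → 10; n=8 → 15; n=9 → 21; n=10 → 28.
Orbitals: 1 + 3 + 6 + 10 + 15 + 21 + 28 = 84. Including both spin states (m_s = ±1/2) gives 2 × 84 = 168 states.

168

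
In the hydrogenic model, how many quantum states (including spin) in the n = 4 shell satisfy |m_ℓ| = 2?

8

Go through ℓ = 0, …, 3 (the values permitted for n = 4).
Per ℓ-value: ℓ=2 → 2; ℓ=3 → 2.
Orbitals: 2 + 2 = 4. Each orbital carries two spin states, so 4 × 2 = 8 states.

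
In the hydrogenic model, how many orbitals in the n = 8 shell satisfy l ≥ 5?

39

Go through l = 0, …, 7 (the values permitted for n = 8).
Contributions: l=5 → 11; l=6 → 13; l=7 → 15.
Total orbitals: 11 + 13 + 15 = 39.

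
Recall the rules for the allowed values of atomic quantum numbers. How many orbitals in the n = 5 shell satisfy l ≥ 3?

16

With n = 5 the allowed l are 0, 1, …, 4.
Contributions: l=3 → 7; l=4 → 9.
Total orbitals: 7 + 9 = 16.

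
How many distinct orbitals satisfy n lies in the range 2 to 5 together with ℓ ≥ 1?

Work shell by shell — for each n, count the (ℓ, m_ℓ) pairs that satisfy ℓ ≥ 1:
n=2 → 3; n=3 → 8; n=4 → 15; n=5 → 24.
Total orbitals: 3 + 8 + 15 + 24 = 50.

50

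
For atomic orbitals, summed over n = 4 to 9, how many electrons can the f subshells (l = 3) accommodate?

An f subshell (l = 3) exists for every n ≥ 4, so shells n = 4, 5, 6, 7, 8, 9 each contribute one — 6 subshells.
Since each f subshell holds 2(2·3+1) = 14 electrons, the total is 6 × 14 = 84.

84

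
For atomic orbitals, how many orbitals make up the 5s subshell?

A subshell has 2l+1 orbitals; with l = 0, that's 1.

1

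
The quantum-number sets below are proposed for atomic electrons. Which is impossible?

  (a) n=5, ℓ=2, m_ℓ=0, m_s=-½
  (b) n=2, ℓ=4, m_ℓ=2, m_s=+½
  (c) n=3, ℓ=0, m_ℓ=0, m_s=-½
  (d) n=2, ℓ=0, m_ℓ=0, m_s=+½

(b)

(b) has ℓ = 4 ≥ n = 2, violating 0 ≤ ℓ ≤ n−1.
The remaining sets (a), (c), (d) satisfy all four rules.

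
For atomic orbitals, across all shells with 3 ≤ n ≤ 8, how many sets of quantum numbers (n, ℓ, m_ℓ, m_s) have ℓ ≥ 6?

82

Per-shell orbital counts meeting the constraint:
n=7 → 13; n=8 → 28.
Orbitals: 13 + 28 = 41. Including both spin states (m_s = ±1/2) gives 2 × 41 = 82 states.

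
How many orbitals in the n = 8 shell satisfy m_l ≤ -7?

With n = 8 the allowed l are 0, 1, …, 7.
Contributions: l=7 → 1.
Total orbitals: 1.

1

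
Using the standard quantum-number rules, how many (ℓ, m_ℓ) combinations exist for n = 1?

1

The n = 1 shell contains n² = 1² = 1 orbital.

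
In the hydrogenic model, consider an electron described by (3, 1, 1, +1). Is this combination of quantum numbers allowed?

The spin quantum number for an electron can only be m_s = +1/2 or −1/2; m_s = +1 is not one of those.

Invalid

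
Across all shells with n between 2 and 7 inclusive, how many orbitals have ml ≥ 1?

Work shell by shell — for each n, count the (l, ml) pairs that satisfy ml ≥ 1:
n=2 → 1; n=3 → 3; n=4 → 6; n=5 → 10; n=6 → 15; n=7 → 21.
Total orbitals: 1 + 3 + 6 + 10 + 15 + 21 = 56.

56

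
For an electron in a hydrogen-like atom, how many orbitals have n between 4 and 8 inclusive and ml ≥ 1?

Count contributing orbitals for each principal shell:
n=4 → 6; n=5 → 10; n=6 → 15; n=7 → 21; n=8 → 28.
Total orbitals: 6 + 10 + 15 + 21 + 28 = 80.

80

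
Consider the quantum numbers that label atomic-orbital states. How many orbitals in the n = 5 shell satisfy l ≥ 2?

The n = 5 shell has l = 0 through 4; check each.
The (l, ml) pairs meeting l ≥ 2 give: l=2 → 5; l=3 → 7; l=4 → 9.
Total orbitals: 5 + 7 + 9 = 21.

21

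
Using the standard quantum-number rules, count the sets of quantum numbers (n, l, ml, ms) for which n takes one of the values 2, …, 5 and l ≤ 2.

Treat each shell separately and count matching orbitals:
n=2 → 4; n=3 → 9; n=4 → 9; n=5 → 9.
Orbitals: 4 + 9 + 9 + 9 = 31. Including both spin states (ms = ±1/2) gives 2 × 31 = 62 states.

62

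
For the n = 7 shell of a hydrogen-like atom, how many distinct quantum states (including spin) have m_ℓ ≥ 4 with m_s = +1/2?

With n = 7 the allowed ℓ are 0, 1, …, 6.
The (ℓ, m_ℓ) pairs meeting m_ℓ ≥ 4 give: ℓ=4 → 1; ℓ=5 → 2; ℓ=6 → 3.
Orbitals: 1 + 2 + 3 = 6. With m_s fixed to a single value there is one state per orbital, giving 6 states.

6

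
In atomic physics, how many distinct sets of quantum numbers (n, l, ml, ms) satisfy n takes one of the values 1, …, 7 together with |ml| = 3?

Per-shell orbital counts meeting the constraint:
n=4 → 2; n=5 → 4; n=6 → 6; n=7 → 8.
Orbitals: 2 + 4 + 6 + 8 = 20. Including both spin states (ms = ±1/2) gives 2 × 20 = 40 states.

40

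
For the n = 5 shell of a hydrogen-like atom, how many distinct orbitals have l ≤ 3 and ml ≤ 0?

Contributions: l=0 → 1; l=1 → 2; l=2 → 3; l=3 → 4.
Total orbitals: 1 + 2 + 3 + 4 = 10.

10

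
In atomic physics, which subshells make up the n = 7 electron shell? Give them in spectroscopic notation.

For n = 7, l runs from 0 to 6. In spectroscopic notation l = 0,1,2,… ↔ s,p,d,f,g,h,i, so the subshells are 7s, 7p, 7d, 7f, 7g, 7h, 7i.

7s, 7p, 7d, 7f, 7g, 7h, 7i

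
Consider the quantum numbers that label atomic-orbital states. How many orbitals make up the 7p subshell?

A subshell has 2l+1 orbitals; with l = 1, that's 3.

3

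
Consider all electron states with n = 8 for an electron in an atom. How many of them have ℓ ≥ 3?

With n = 8 the allowed ℓ are 0, 1, …, 7.
Orbitals with ℓ ≥ 3, by ℓ: ℓ=3 → 7; ℓ=4 → 9; ℓ=5 → 11; ℓ=6 → 13; ℓ=7 → 15.
Orbitals: 7 + 9 + 11 + 13 + 15 = 55. Each orbital carries two spin states, so 55 × 2 = 110 states.

110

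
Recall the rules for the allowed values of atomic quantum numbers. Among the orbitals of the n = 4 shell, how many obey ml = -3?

1

The n = 4 shell has l = 0 through 3; check each.
Contributions: l=3 → 1.
Total orbitals: 1.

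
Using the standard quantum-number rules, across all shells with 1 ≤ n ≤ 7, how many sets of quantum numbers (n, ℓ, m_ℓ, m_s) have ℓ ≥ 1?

Per-shell orbital counts meeting the constraint:
n=2 → 3; n=3 → 8; n=4 → 15; n=5 → 24; n=6 → 35; n=7 → 48.
Orbitals: 3 + 8 + 15 + 24 + 35 + 48 = 133. Including both spin states (m_s = ±1/2) gives 2 × 133 = 266 states.

266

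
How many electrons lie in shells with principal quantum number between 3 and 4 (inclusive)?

50

Shell n has n² orbitals: 3²=9 + 4²=16 = 25 orbitals.
Two spin states per orbital: 2 × 25 = 50 electrons.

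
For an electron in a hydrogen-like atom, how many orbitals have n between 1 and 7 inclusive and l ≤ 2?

50

Go shell by shell, enumerating (l, m_l) with l ≤ 2:
n=1 → 1; n=2 → 4; n=3 → 9; n=4 → 9; n=5 → 9; n=6 → 9; n=7 → 9.
Total orbitals: 1 + 4 + 9 + 9 + 9 + 9 + 9 = 50.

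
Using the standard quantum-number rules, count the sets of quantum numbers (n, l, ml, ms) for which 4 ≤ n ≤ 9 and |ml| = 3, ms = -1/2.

Work shell by shell — for each n, count the (l, ml) pairs that satisfy |ml| = 3:
n=4 → 2; n=5 → 4; n=6 → 6; n=7 → 8; n=8 → 10; n=9 → 12.
Orbitals: 2 + 4 + 6 + 8 + 10 + 12 = 42. With ms fixed to -1/2 there is one state per orbital, so 42 states.

42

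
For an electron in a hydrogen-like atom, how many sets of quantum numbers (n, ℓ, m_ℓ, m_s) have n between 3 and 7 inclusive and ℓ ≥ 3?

180

Treat each shell separately and count matching orbitals:
n=4 → 7; n=5 → 16; n=6 → 27; n=7 → 40.
Orbitals: 7 + 16 + 27 + 40 = 90. Including both spin states (m_s = ±1/2) gives 2 × 90 = 180 states.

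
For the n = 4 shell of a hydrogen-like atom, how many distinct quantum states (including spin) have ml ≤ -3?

2

With n = 4 the allowed l are 0, 1, …, 3.
The (l, ml) pairs meeting ml ≤ -3 give: l=3 → 1.
Orbitals: 1. Each orbital carries two spin states, so 1 × 2 = 2 states.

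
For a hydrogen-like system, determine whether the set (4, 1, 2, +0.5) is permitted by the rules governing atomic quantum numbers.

Not allowed

The magnetic quantum number must satisfy −ℓ ≤ m_ℓ ≤ ℓ. With ℓ = 1, m_ℓ can only be -1, 0, 1, so m_ℓ = 2 is forbidden.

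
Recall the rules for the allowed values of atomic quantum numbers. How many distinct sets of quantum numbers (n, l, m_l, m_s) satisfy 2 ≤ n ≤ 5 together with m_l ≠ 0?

Go shell by shell, enumerating (l, m_l) with m_l ≠ 0:
n=2 → 2; n=3 → 6; n=4 → 12; n=5 → 20.
Orbitals: 2 + 6 + 12 + 20 = 40. Including both spin states (m_s = ±1/2) gives 2 × 40 = 80 states.

80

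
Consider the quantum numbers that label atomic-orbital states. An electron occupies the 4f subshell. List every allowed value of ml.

-3, -2, -1, 0, 1, 2, 3

The 4f subshell has l = 3, and ml takes every integer from −l to +l. With l = 3 that gives the 7 values -3, -2, -1, 0, 1, 2, 3.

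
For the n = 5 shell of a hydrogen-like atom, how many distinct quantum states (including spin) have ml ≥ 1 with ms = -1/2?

10

The n = 5 shell has l = 0 through 4; check each.
Orbitals with ml ≥ 1, by l: l=1 → 1; l=2 → 2; l=3 → 3; l=4 → 4.
Orbitals: 1 + 2 + 3 + 4 = 10. With ms fixed to a single value there is one state per orbital, giving 10 states.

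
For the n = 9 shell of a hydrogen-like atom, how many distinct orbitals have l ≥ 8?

17

Go through l = 0, …, 8 (the values permitted for n = 9).
The (l, ml) pairs meeting l ≥ 8 give: l=8 → 17.
Total orbitals: 17.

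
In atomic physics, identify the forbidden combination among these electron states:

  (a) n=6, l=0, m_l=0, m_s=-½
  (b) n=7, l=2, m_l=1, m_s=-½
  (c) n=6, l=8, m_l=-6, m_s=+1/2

(c)

(c) has l = 8 ≥ n = 6, violating 0 ≤ l ≤ n−1.
The remaining sets (a), (b) satisfy all four rules.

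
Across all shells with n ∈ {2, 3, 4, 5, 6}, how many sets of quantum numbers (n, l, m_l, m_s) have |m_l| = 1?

Treat each shell separately and count matching orbitals:
n=2 → 2; n=3 → 4; n=4 → 6; n=5 → 8; n=6 → 10.
Orbitals: 2 + 4 + 6 + 8 + 10 = 30. Including both spin states (m_s = ±1/2) gives 2 × 30 = 60 states.

60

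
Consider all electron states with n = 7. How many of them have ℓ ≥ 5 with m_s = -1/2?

24

For n = 7, ℓ ranges over 0 … 6.
Orbitals with ℓ ≥ 5, by ℓ: ℓ=5 → 11; ℓ=6 → 13.
Orbitals: 11 + 13 = 24. With m_s fixed to a single value there is one state per orbital, giving 24 states.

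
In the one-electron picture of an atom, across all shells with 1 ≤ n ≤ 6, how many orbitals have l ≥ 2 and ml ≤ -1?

30

Count contributing orbitals for each principal shell:
n=3 → 2; n=4 → 5; n=5 → 9; n=6 → 14.
Total orbitals: 2 + 5 + 9 + 14 = 30.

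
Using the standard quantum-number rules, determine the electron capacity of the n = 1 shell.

A shell holds 2n² electrons: 2 × 1² = 2 × 1 = 2.

2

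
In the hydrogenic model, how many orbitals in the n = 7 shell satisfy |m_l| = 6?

Go through l = 0, …, 6 (the values permitted for n = 7).
Orbitals with |m_l| = 6, by l: l=6 → 2.
Total orbitals: 2.

2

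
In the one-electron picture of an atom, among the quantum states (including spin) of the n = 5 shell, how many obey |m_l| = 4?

4

Per l-value: l=4 → 2.
Orbitals: 2. Each orbital carries two spin states, so 2 × 2 = 4 states.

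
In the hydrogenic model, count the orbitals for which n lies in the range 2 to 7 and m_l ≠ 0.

Per-shell orbital counts meeting the constraint:
n=2 → 2; n=3 → 6; n=4 → 12; n=5 → 20; n=6 → 30; n=7 → 42.
Total orbitals: 2 + 6 + 12 + 20 + 30 + 42 = 112.

112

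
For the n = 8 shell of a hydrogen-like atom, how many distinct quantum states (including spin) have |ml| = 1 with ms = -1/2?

Go through l = 0, …, 7 (the values permitted for n = 8).
Per l-value: l=1 → 2; l=2 → 2; l=3 → 2; l=4 → 2; l=5 → 2; l=6 → 2; l=7 → 2.
Orbitals: 2 + 2 + 2 + 2 + 2 + 2 + 2 = 14. With ms fixed to a single value there is one state per orbital, giving 14 states.

14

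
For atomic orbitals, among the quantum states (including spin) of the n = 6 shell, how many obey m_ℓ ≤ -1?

The n = 6 shell has ℓ = 0 through 5; check each.
Contributions: ℓ=1 → 1; ℓ=2 → 2; ℓ=3 → 3; ℓ=4 → 4; ℓ=5 → 5.
Orbitals: 1 + 2 + 3 + 4 + 5 = 15. Each orbital carries two spin states, so 15 × 2 = 30 states.

30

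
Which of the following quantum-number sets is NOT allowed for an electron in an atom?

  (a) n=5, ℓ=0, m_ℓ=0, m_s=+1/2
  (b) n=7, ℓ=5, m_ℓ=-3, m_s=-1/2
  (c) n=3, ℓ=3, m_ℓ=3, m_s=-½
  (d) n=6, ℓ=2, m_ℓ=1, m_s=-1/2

(c)

(c) has ℓ = 3 ≥ n = 3, violating 0 ≤ ℓ ≤ n−1.
The remaining sets (a), (b), (d) satisfy all four rules.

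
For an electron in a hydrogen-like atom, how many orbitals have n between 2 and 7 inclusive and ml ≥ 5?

4

Count contributing orbitals for each principal shell:
n=6 → 1; n=7 → 3.
Total orbitals: 1 + 3 = 4.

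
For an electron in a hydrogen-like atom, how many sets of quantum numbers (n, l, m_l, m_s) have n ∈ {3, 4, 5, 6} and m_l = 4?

6

Count contributing orbitals for each principal shell:
n=5 → 1; n=6 → 2.
Orbitals: 1 + 2 = 3. Including both spin states (m_s = ±1/2) gives 2 × 3 = 6 states.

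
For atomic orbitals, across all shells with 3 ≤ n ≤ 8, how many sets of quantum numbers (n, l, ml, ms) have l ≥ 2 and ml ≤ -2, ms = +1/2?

For each n in the range, tally the orbitals obeying l ≥ 2 and ml ≤ -2:
n=3 → 1; n=4 → 3; n=5 → 6; n=6 → 10; n=7 → 15; n=8 → 21.
Orbitals: 1 + 3 + 6 + 10 + 15 + 21 = 56. With ms fixed to +1/2 there is one state per orbital, so 56 states.

56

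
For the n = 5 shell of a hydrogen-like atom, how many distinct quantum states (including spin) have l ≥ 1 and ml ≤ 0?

For n = 5, l ranges over 0 … 4.
Contributions: l=1 → 2; l=2 → 3; l=3 → 4; l=4 → 5.
Orbitals: 2 + 3 + 4 + 5 = 14. Each orbital carries two spin states, so 14 × 2 = 28 states.

28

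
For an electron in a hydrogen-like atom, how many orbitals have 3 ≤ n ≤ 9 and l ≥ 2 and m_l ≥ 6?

Work shell by shell — for each n, count the (l, m_l) pairs that satisfy l ≥ 2 and m_l ≥ 6:
n=7 → 1; n=8 → 3; n=9 → 6.
Total orbitals: 1 + 3 + 6 = 10.

10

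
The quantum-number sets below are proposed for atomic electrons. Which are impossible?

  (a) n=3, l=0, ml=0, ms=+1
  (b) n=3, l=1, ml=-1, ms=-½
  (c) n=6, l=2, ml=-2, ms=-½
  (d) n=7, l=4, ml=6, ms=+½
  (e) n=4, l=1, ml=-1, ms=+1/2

(a) and (d)

(a) has ms = +1, but an electron's spin must be ±1/2.
(d) has |ml| = 6 > l = 4, violating −l ≤ ml ≤ l.
The remaining sets (b), (c), (e) satisfy all four rules.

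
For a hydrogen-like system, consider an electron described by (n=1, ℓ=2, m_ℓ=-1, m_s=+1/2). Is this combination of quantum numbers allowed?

Invalid

The orbital quantum number must satisfy 0 ≤ ℓ ≤ n−1. With n = 1 the allowed ℓ values are 0, so ℓ = 2 is out of range.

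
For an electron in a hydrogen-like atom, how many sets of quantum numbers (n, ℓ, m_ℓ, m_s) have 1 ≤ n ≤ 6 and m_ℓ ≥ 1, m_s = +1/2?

35

For each n in the range, tally the orbitals obeying m_ℓ ≥ 1:
n=2 → 1; n=3 → 3; n=4 → 6; n=5 → 10; n=6 → 15.
Orbitals: 1 + 3 + 6 + 10 + 15 = 35. With m_s fixed to +1/2 there is one state per orbital, so 35 states.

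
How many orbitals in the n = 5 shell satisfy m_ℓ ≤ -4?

The n = 5 shell has ℓ = 0 through 4; check each.
Per ℓ-value: ℓ=4 → 1.
Total orbitals: 1.

1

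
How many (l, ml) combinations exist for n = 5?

The n = 5 shell contains n² = 5² = 25 orbitals.

25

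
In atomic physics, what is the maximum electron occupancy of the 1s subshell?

2

A subshell with l = 0 has 2l+1 = 1 orbital, each holding 2 electrons (spin ±1/2), so 1 × 2 = 2.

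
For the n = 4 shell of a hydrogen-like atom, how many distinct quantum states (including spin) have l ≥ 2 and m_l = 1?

For n = 4, l ranges over 0 … 3.
Per l-value: l=2 → 1; l=3 → 1.
Orbitals: 1 + 1 = 2. Each orbital carries two spin states, so 2 × 2 = 4 states.

4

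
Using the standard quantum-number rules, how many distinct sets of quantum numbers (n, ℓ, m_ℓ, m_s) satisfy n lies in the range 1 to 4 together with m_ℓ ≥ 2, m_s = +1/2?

4

Treat each shell separately and count matching orbitals:
n=3 → 1; n=4 → 3.
Orbitals: 1 + 3 = 4. With m_s fixed to +1/2 there is one state per orbital, so 4 states.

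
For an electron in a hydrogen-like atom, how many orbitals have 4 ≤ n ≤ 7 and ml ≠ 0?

104

Treat each shell separately and count matching orbitals:
n=4 → 12; n=5 → 20; n=6 → 30; n=7 → 42.
Total orbitals: 12 + 20 + 30 + 42 = 104.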